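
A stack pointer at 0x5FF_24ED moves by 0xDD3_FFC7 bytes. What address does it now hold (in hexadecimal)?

Add column by column in base 16, right to left:
  D+7 = 4 carry 1
  E+C+1 = B carry 1
  4+F+1 = 4 carry 1
  2+F+1 = 2 carry 1
  F+3+1 = 3 carry 1
  F+D+1 = D carry 1
  5+D+1 = 3 carry 1
  final carry 1

0x13D324B4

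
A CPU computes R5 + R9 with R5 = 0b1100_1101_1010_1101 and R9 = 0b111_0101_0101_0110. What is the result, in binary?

0b10100001100000011

Add column by column in base 2, right to left:
  1+0 = 1
  0+1 = 1
  1+1 = 0 carry 1
  1+0+1 = 0 carry 1
  0+1+1 = 0 carry 1
  1+0+1 = 0 carry 1
  0+1+1 = 0 carry 1
  1+0+1 = 0 carry 1
  1+1+1 = 1 carry 1
  0+0+1 = 1
  1+1 = 0 carry 1
  1+0+1 = 0 carry 1
  0+1+1 = 0 carry 1
  0+1+1 = 0 carry 1
  1+1+1 = 1 carry 1
  1+0+1 = 0 carry 1
  final carry 1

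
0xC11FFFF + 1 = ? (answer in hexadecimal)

The trailing 4 digits are F (max in base 16), so adding 1 cascades: they roll to 0 and the next digit up increments.

0xC120000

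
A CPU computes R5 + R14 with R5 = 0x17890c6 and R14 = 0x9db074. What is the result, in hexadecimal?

0x216413a

Add column by column in base 16, right to left:
  6+4 = a
  c+7 = 3 carry 1
  0+0+1 = 1
  9+b = 4 carry 1
  8+d+1 = 6 carry 1
  7+9+1 = 1 carry 1
  1+0+1 = 2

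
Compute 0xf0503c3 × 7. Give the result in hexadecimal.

0x69231a55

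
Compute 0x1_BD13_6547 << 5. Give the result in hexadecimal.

0x37A26CA8E0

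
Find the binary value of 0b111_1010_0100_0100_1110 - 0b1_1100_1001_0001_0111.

0b1011101101100110111

Subtract column by column in base 2:
  0-1 → 1 (borrow)
  1-1-1 → 1 (borrow)
  1-1-1 → 1 (borrow)
  1-0-1 → 0
  0-1 → 1 (borrow)
  0-0-1 → 1 (borrow)
  1-0-1 → 0
  0-0 → 0
  0-1 → 1 (borrow)
  0-0-1 → 1 (borrow)
  1-0-1 → 0
  0-1 → 1 (borrow)
  0-0-1 → 1 (borrow)
  1-0-1 → 0
  0-1 → 1 (borrow)
  1-1-1 → 1 (borrow)
  1-1-1 → 1 (borrow)
  1-0-1 → 0
  1-0 → 1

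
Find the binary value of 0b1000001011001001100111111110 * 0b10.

0b10000010110010011001111111100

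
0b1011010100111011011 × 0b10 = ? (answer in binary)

0b10110101001110110110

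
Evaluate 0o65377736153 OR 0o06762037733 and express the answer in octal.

OR each oct digit independently (no carries):
  6|0=6, 5|6=7, 3|7=7, 7|6=7, 7|2=7, 7|0=7, 3|3=3, 6|7=7, 1|7=7, 5|3=7, 3|3=3

0o67777737773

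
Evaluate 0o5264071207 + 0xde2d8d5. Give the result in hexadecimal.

0x38b34b5c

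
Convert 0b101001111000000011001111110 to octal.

Group the bits in threes: 101 001 111 000 000 011 001 111 110 → 517003176.

0o517003176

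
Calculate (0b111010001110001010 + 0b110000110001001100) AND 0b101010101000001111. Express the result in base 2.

0b101010101000000110

Add column by column in base 2, right to left:
  0+0 = 0
  1+0 = 1
  0+1 = 1
  1+1 = 0 carry 1
  0+0+1 = 1
  0+0 = 0
  0+1 = 1
  1+0 = 1
  1+0 = 1
  1+0 = 1
  0+1 = 1
  0+1 = 1
  0+0 = 0
  1+0 = 1
  0+0 = 0
  1+0 = 1
  1+1 = 0 carry 1
  1+1+1 = 1 carry 1
  final carry 1
Sum = 0b1101010111111010110; now AND with 0b101010101000001111:
  1101010111111010110
& 0101010101000001111
= 0101010101000000110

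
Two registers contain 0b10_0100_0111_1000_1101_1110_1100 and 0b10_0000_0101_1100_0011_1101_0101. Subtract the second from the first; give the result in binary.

0b10000011100101000010111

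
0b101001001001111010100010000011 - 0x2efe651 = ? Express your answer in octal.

0o4615741062

0b101001001001111010100010000011 = 0o5111724203 in octal.
0x2efe651 = 0o273763121 in octal.
Subtract column by column in base 8:
  3-1 → 2
  0-2 → 6 (borrow)
  2-1-1 → 0
  4-3 → 1
  2-6 → 4 (borrow)
  7-7-1 → 7 (borrow)
  1-3-1 → 5 (borrow)
  1-7-1 → 1 (borrow)
  1-2-1 → 6 (borrow)
  5-0-1 → 4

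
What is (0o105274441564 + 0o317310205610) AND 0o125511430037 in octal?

Add column by column in base 8, right to left:
  4+0 = 4
  6+1 = 7
  5+6 = 3 carry 1
  1+5+1 = 7
  4+0 = 4
  4+2 = 6
  4+0 = 4
  7+1 = 0 carry 1
  2+3+1 = 6
  5+7 = 4 carry 1
  0+1+1 = 2
  1+3 = 4
Sum = 0o424604647374; now AND with 0o125511430037:
  4&1=0, 2&2=2, 4&5=4, 6&5=4, 0&1=0, 4&1=0, 6&4=4, 4&3=0, 7&0=0, 3&0=0, 7&3=3, 4&7=4

0o24400400034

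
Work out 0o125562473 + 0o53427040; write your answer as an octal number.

0o201211533

Add column by column in base 8, right to left:
  3+0 = 3
  7+4 = 3 carry 1
  4+0+1 = 5
  2+7 = 1 carry 1
  6+2+1 = 1 carry 1
  5+4+1 = 2 carry 1
  5+3+1 = 1 carry 1
  2+5+1 = 0 carry 1
  1+0+1 = 2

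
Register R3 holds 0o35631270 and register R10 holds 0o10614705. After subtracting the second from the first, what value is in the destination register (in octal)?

Subtract column by column in base 8:
  0-5 → 3 (borrow)
  7-0-1 → 6
  2-7 → 3 (borrow)
  1-4-1 → 4 (borrow)
  3-1-1 → 1
  6-6 → 0
  5-0 → 5
  3-1 → 2

0o25014363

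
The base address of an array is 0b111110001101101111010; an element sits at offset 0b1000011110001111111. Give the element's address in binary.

0b1000110101011111111001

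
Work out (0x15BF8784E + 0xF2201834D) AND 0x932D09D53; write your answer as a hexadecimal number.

0x30D09913

Add column by column in base 16, right to left:
  E+D = B carry 1
  4+4+1 = 9
  8+3 = B
  7+8 = F
  8+1 = 9
  F+0 = F
  B+2 = D
  5+2 = 7
  1+F = 0 carry 1
  final carry 1
Sum = 0x107DF9FB9B; now AND with 0x932D09D53:
  1&0=0, 0&9=0, 7&3=3, D&2=0, F&D=D, 9&0=0, F&9=9, B&D=9, 9&5=1, B&3=3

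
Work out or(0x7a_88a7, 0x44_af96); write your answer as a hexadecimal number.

0x7eafb7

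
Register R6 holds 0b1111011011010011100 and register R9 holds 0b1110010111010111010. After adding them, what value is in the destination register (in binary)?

0b11101110010101010110

Add column by column in base 2, right to left:
  0+0 = 0
  0+1 = 1
  1+0 = 1
  1+1 = 0 carry 1
  1+1+1 = 1 carry 1
  0+1+1 = 0 carry 1
  0+0+1 = 1
  1+1 = 0 carry 1
  0+0+1 = 1
  1+1 = 0 carry 1
  1+1+1 = 1 carry 1
  0+1+1 = 0 carry 1
  1+0+1 = 0 carry 1
  1+1+1 = 1 carry 1
  0+0+1 = 1
  1+0 = 1
  1+1 = 0 carry 1
  1+1+1 = 1 carry 1
  1+1+1 = 1 carry 1
  final carry 1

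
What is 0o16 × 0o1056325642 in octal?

0o17211661334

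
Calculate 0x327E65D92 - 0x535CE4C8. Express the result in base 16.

0x2D48978CA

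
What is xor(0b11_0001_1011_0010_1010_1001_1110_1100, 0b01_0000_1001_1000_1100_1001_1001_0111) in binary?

0b100001001010100110000001111011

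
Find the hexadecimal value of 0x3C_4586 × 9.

0x21E71B6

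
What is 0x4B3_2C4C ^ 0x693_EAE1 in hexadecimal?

XOR each hex digit independently (no carries):
  4^6=2, B^9=2, 3^3=0, 2^E=C, C^A=6, 4^E=A, C^1=D

0x220C6AD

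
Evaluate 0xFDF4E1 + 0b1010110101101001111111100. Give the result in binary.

0b10010110001100100011011101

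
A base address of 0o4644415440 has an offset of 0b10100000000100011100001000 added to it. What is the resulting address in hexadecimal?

0o4644415440 = 0x26921b20 in hexadecimal.
0b10100000000100011100001000 = 0x2804708 in hexadecimal.
Add column by column in base 16, right to left:
  0+8 = 8
  2+0 = 2
  b+7 = 2 carry 1
  1+4+1 = 6
  2+0 = 2
  9+8 = 1 carry 1
  6+2+1 = 9
  2+0 = 2

0x29126228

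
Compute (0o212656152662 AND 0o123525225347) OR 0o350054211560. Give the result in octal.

0o212656152662 AND 0o123525225347 = 0o002404000242.
Then OR with 0o350054211560.

0o352454211762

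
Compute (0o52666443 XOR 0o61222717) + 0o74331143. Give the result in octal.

0o127775517

First 0o52666443 XOR 0o61222717 = 0o33444354.
Add column by column in base 8, right to left:
  4+3 = 7
  5+4 = 1 carry 1
  3+1+1 = 5
  4+1 = 5
  4+3 = 7
  4+3 = 7
  3+4 = 7
  3+7 = 2 carry 1
  final carry 1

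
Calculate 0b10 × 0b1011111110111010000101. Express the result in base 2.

Multiply each base-2 digit by 2, carrying:
  1×2 = 2 → write 0 carry 1
  0×2+1 = 1 → write 1
  1×2 = 2 → write 0 carry 1
  0×2+1 = 1 → write 1
  0×2 = 0 → write 0
  0×2 = 0 → write 0
  0×2 = 0 → write 0
  1×2 = 2 → write 0 carry 1
  0×2+1 = 1 → write 1
  1×2 = 2 → write 0 carry 1
  1×2+1 = 3 → write 1 carry 1
  1×2+1 = 3 → write 1 carry 1
  0×2+1 = 1 → write 1
  1×2 = 2 → write 0 carry 1
  1×2+1 = 3 → write 1 carry 1
  1×2+1 = 3 → write 1 carry 1
  1×2+1 = 3 → write 1 carry 1
  1×2+1 = 3 → write 1 carry 1
  1×2+1 = 3 → write 1 carry 1
  1×2+1 = 3 → write 1 carry 1
  0×2+1 = 1 → write 1
  1×2 = 2 → write 0 carry 1
  remaining carry: 1

0b10111111101110100001010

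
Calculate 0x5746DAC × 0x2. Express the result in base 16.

0xAE8DB58

Multiply each base-16 digit by 2, carrying:
  C×2 = 24 → write 8 carry 1
  A×2+1 = 21 → write 5 carry 1
  D×2+1 = 27 → write B carry 1
  6×2+1 = 13 → write D
  4×2 = 8 → write 8
  7×2 = 14 → write E
  5×2 = 10 → write A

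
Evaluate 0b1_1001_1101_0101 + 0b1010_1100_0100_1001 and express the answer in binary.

0b1100011000011110

Add column by column in base 2, right to left:
  1+1 = 0 carry 1
  0+0+1 = 1
  1+0 = 1
  0+1 = 1
  1+0 = 1
  0+0 = 0
  1+1 = 0 carry 1
  1+0+1 = 0 carry 1
  1+0+1 = 0 carry 1
  0+0+1 = 1
  0+1 = 1
  1+1 = 0 carry 1
  1+0+1 = 0 carry 1
  0+1+1 = 0 carry 1
  0+0+1 = 1
  0+1 = 1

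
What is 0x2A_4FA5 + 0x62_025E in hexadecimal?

Add column by column in base 16, right to left:
  5+E = 3 carry 1
  A+5+1 = 0 carry 1
  F+2+1 = 2 carry 1
  4+0+1 = 5
  A+2 = C
  2+6 = 8

0x8C5203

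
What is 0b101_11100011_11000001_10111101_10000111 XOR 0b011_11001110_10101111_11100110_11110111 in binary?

XOR bit by bit (1 where the bits differ):
  10111100011110000011011110110000111
^ 01111001110101011111110011011110111
= 11000101101011011100101101101110000

0b11000101101011011100101101101110000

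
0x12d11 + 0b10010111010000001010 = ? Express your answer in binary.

0b10101010000100011011

0x12d11 = 0b10010110100010001 in binary.
Add column by column in base 2, right to left:
  1+0 = 1
  0+1 = 1
  0+0 = 0
  0+1 = 1
  1+0 = 1
  0+0 = 0
  0+0 = 0
  0+0 = 0
  1+0 = 1
  0+0 = 0
  1+1 = 0 carry 1
  1+0+1 = 0 carry 1
  0+1+1 = 0 carry 1
  1+1+1 = 1 carry 1
  0+1+1 = 0 carry 1
  0+0+1 = 1
  1+1 = 0 carry 1
  0+0+1 = 1
  0+0 = 0
  0+1 = 1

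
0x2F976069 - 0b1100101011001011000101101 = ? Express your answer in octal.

0x2F976069 = 0o5745660151 in octal.
0b1100101011001011000101101 = 0o145313055 in octal.
Subtract column by column in base 8:
  1-5 → 4 (borrow)
  5-5-1 → 7 (borrow)
  1-0-1 → 0
  0-3 → 5 (borrow)
  6-1-1 → 4
  6-3 → 3
  5-5 → 0
  4-4 → 0
  7-1 → 6
  5-0 → 5

0o5600345074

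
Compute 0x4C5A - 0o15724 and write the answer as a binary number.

0b11000010000110

0x4C5A = 0b100110001011010 in binary.
0o15724 = 0b1101111010100 in binary.
Subtract column by column in base 2:
  0-0 → 0
  1-0 → 1
  0-1 → 1 (borrow)
  1-0-1 → 0
  1-1 → 0
  0-0 → 0
  1-1 → 0
  0-1 → 1 (borrow)
  0-1-1 → 0 (borrow)
  0-1-1 → 0 (borrow)
  1-0-1 → 0
  1-1 → 0
  0-1 → 1 (borrow)
  0-0-1 → 1 (borrow)
  1-0-1 → 0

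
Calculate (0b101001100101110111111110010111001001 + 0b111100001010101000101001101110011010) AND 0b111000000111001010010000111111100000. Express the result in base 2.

Add column by column in base 2, right to left:
  1+0 = 1
  0+1 = 1
  0+0 = 0
  1+1 = 0 carry 1
  0+1+1 = 0 carry 1
  0+0+1 = 1
  1+0 = 1
  1+1 = 0 carry 1
  1+1+1 = 1 carry 1
  0+1+1 = 0 carry 1
  1+0+1 = 0 carry 1
  0+1+1 = 0 carry 1
  0+1+1 = 0 carry 1
  1+0+1 = 0 carry 1
  1+0+1 = 0 carry 1
  1+1+1 = 1 carry 1
  1+0+1 = 0 carry 1
  1+1+1 = 1 carry 1
  1+0+1 = 0 carry 1
  1+0+1 = 0 carry 1
  1+0+1 = 0 carry 1
  0+1+1 = 0 carry 1
  1+0+1 = 0 carry 1
  1+1+1 = 1 carry 1
  1+0+1 = 0 carry 1
  0+1+1 = 0 carry 1
  1+0+1 = 0 carry 1
  0+1+1 = 0 carry 1
  0+0+1 = 1
  1+0 = 1
  1+0 = 1
  0+0 = 0
  0+1 = 1
  1+1 = 0 carry 1
  0+1+1 = 0 carry 1
  1+1+1 = 1 carry 1
  final carry 1
Sum = 0b1100101110000100000101000000101100011; now AND with 0b111000000111001010010000111111100000:
  1100101110000100000101000000101100011
& 0111000000111001010010000111111100000
= 0100000000000000000000000000101100000

0b100000000000000000000000000101100000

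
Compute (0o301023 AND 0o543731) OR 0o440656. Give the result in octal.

0o541677

0o301023 AND 0o543731 = 0o101021.
Then OR with 0o440656.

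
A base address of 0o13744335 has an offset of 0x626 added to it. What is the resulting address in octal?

0o13747403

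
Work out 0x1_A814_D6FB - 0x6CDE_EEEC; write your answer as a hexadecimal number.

0x13B35E80F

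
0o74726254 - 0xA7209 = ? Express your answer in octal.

0o72235243

0xA7209 = 0o2471011 in octal.
Subtract column by column in base 8:
  4-1 → 3
  5-1 → 4
  2-0 → 2
  6-1 → 5
  2-7 → 3 (borrow)
  7-4-1 → 2
  4-2 → 2
  7-0 → 7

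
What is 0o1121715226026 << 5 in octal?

5 bits is not a whole number of base-8 digits; in binary: 1001010001111001101010010110000010110 << 5 = 100101000111100110101001011000001011000000.

0o45074651301300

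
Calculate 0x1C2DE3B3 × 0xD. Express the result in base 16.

0x16E549017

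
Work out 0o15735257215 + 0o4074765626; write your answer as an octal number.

0o22032245043

Add column by column in base 8, right to left:
  5+6 = 3 carry 1
  1+2+1 = 4
  2+6 = 0 carry 1
  7+5+1 = 5 carry 1
  5+6+1 = 4 carry 1
  2+7+1 = 2 carry 1
  5+4+1 = 2 carry 1
  3+7+1 = 3 carry 1
  7+0+1 = 0 carry 1
  5+4+1 = 2 carry 1
  1+0+1 = 2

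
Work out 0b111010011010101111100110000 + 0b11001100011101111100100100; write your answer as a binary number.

0b1010011111110011111001010100

Add column by column in base 2, right to left:
  0+0 = 0
  0+0 = 0
  0+1 = 1
  0+0 = 0
  1+0 = 1
  1+1 = 0 carry 1
  0+0+1 = 1
  0+0 = 0
  1+1 = 0 carry 1
  1+1+1 = 1 carry 1
  1+1+1 = 1 carry 1
  1+1+1 = 1 carry 1
  1+1+1 = 1 carry 1
  0+0+1 = 1
  1+1 = 0 carry 1
  0+1+1 = 0 carry 1
  1+1+1 = 1 carry 1
  0+0+1 = 1
  1+0 = 1
  1+0 = 1
  0+1 = 1
  0+1 = 1
  1+0 = 1
  0+0 = 0
  1+1 = 0 carry 1
  1+1+1 = 1 carry 1
  1+0+1 = 0 carry 1
  final carry 1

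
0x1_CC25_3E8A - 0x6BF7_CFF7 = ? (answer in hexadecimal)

Subtract column by column in base 16:
  A-7 → 3
  8-F → 9 (borrow)
  E-F-1 → E (borrow)
  3-C-1 → 6 (borrow)
  5-7-1 → D (borrow)
  2-F-1 → 2 (borrow)
  C-B-1 → 0
  C-6 → 6
  1-0 → 1

0x1602D6E93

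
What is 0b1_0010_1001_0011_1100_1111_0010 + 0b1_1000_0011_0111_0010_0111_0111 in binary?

0b10101011001010111101101001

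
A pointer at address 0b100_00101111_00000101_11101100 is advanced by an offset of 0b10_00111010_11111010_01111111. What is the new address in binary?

Add column by column in base 2, right to left:
  0+1 = 1
  0+1 = 1
  1+1 = 0 carry 1
  1+1+1 = 1 carry 1
  0+1+1 = 0 carry 1
  1+1+1 = 1 carry 1
  1+1+1 = 1 carry 1
  1+0+1 = 0 carry 1
  1+0+1 = 0 carry 1
  0+1+1 = 0 carry 1
  1+0+1 = 0 carry 1
  0+1+1 = 0 carry 1
  0+1+1 = 0 carry 1
  0+1+1 = 0 carry 1
  0+1+1 = 0 carry 1
  0+1+1 = 0 carry 1
  1+0+1 = 0 carry 1
  1+1+1 = 1 carry 1
  1+0+1 = 0 carry 1
  1+1+1 = 1 carry 1
  0+1+1 = 0 carry 1
  1+1+1 = 1 carry 1
  0+0+1 = 1
  0+0 = 0
  0+0 = 0
  0+1 = 1
  1+0 = 1

0b110011010100000000001101011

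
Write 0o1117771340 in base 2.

Each octal digit is 3 bits: 1=001 1=001 1=001 7=111 7=111 7=111 1=001 3=011 4=100 0=000.

0b1001001111111111001011100000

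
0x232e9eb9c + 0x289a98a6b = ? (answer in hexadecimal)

Add column by column in base 16, right to left:
  c+b = 7 carry 1
  9+6+1 = 0 carry 1
  b+a+1 = 6 carry 1
  e+8+1 = 7 carry 1
  9+9+1 = 3 carry 1
  e+a+1 = 9 carry 1
  2+9+1 = c
  3+8 = b
  2+2 = 4

0x4bc937607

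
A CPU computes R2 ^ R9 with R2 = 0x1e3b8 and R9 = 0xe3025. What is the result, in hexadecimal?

0xfd39d

XOR each hex digit independently (no carries):
  1^e=f, e^3=d, 3^0=3, b^2=9, 8^5=d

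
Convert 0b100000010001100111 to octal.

0o402147

Group the bits in threes: 100 000 010 001 100 111 → 402147.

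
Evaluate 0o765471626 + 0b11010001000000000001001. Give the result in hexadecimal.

0o765471626 = 0x7D67396 in hexadecimal.
0b11010001000000000001001 = 0x688009 in hexadecimal.
Add column by column in base 16, right to left:
  6+9 = F
  9+0 = 9
  3+0 = 3
  7+8 = F
  6+8 = E
  D+6 = 3 carry 1
  7+0+1 = 8

0x83EF39F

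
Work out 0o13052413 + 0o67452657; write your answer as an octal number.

0o102525272

Add column by column in base 8, right to left:
  3+7 = 2 carry 1
  1+5+1 = 7
  4+6 = 2 carry 1
  2+2+1 = 5
  5+5 = 2 carry 1
  0+4+1 = 5
  3+7 = 2 carry 1
  1+6+1 = 0 carry 1
  final carry 1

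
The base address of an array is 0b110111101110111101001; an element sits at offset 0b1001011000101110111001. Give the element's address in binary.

0b10000010110100110100010

Add column by column in base 2, right to left:
  1+1 = 0 carry 1
  0+0+1 = 1
  0+0 = 0
  1+1 = 0 carry 1
  0+1+1 = 0 carry 1
  1+1+1 = 1 carry 1
  1+0+1 = 0 carry 1
  1+1+1 = 1 carry 1
  1+1+1 = 1 carry 1
  0+1+1 = 0 carry 1
  1+0+1 = 0 carry 1
  1+1+1 = 1 carry 1
  1+0+1 = 0 carry 1
  0+0+1 = 1
  1+0 = 1
  1+1 = 0 carry 1
  1+1+1 = 1 carry 1
  1+0+1 = 0 carry 1
  0+1+1 = 0 carry 1
  1+0+1 = 0 carry 1
  1+0+1 = 0 carry 1
  0+1+1 = 0 carry 1
  final carry 1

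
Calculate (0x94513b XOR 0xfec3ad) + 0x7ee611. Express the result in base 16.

0xe978a7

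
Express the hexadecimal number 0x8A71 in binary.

0b1000101001110001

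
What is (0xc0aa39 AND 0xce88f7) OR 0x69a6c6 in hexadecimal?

0xe9aef7

0xc0aa39 AND 0xce88f7 = 0xc08831.
Then OR with 0x69a6c6.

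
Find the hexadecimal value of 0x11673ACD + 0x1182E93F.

Add column by column in base 16, right to left:
  D+F = C carry 1
  C+3+1 = 0 carry 1
  A+9+1 = 4 carry 1
  3+E+1 = 2 carry 1
  7+2+1 = A
  6+8 = E
  1+1 = 2
  1+1 = 2

0x22EA240C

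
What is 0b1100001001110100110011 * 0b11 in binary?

0b100100011101011110011001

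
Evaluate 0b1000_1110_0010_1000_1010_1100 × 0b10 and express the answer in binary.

Multiply each base-2 digit by 2, carrying:
  0×2 = 0 → write 0
  0×2 = 0 → write 0
  1×2 = 2 → write 0 carry 1
  1×2+1 = 3 → write 1 carry 1
  0×2+1 = 1 → write 1
  1×2 = 2 → write 0 carry 1
  0×2+1 = 1 → write 1
  1×2 = 2 → write 0 carry 1
  0×2+1 = 1 → write 1
  0×2 = 0 → write 0
  0×2 = 0 → write 0
  1×2 = 2 → write 0 carry 1
  0×2+1 = 1 → write 1
  1×2 = 2 → write 0 carry 1
  0×2+1 = 1 → write 1
  0×2 = 0 → write 0
  0×2 = 0 → write 0
  1×2 = 2 → write 0 carry 1
  1×2+1 = 3 → write 1 carry 1
  1×2+1 = 3 → write 1 carry 1
  0×2+1 = 1 → write 1
  0×2 = 0 → write 0
  0×2 = 0 → write 0
  1×2 = 2 → write 0 carry 1
  remaining carry: 1

0b1000111000101000101011000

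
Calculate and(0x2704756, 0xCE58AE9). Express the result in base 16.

AND each hex digit independently (no carries):
  2&C=0, 7&E=6, 0&5=0, 4&8=0, 7&A=2, 5&E=4, 6&9=0

0x0600240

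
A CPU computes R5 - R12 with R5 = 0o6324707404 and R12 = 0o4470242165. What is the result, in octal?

0o1634445217

Subtract column by column in base 8:
  4-5 → 7 (borrow)
  0-6-1 → 1 (borrow)
  4-1-1 → 2
  7-2 → 5
  0-4 → 4 (borrow)
  7-2-1 → 4
  4-0 → 4
  2-7 → 3 (borrow)
  3-4-1 → 6 (borrow)
  6-4-1 → 1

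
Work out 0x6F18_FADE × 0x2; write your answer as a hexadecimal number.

0xDE31F5BC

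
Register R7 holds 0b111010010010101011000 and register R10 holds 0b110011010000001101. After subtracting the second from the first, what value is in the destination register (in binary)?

0b110011111000101001011

Subtract column by column in base 2:
  0-1 → 1 (borrow)
  0-0-1 → 1 (borrow)
  0-1-1 → 0 (borrow)
  1-1-1 → 1 (borrow)
  1-0-1 → 0
  0-0 → 0
  1-0 → 1
  0-0 → 0
  1-0 → 1
  0-0 → 0
  1-1 → 0
  0-0 → 0
  0-1 → 1 (borrow)
  1-1-1 → 1 (borrow)
  0-0-1 → 1 (borrow)
  0-0-1 → 1 (borrow)
  1-1-1 → 1 (borrow)
  0-1-1 → 0 (borrow)
  1-0-1 → 0
  1-0 → 1
  1-0 → 1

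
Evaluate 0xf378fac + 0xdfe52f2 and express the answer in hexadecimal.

Add column by column in base 16, right to left:
  c+2 = e
  a+f = 9 carry 1
  f+2+1 = 2 carry 1
  8+5+1 = e
  7+e = 5 carry 1
  3+f+1 = 3 carry 1
  f+d+1 = d carry 1
  final carry 1

0x1d35e29e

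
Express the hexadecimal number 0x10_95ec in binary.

0b100001001010111101100

Expand each hex digit to 4 bits: 1=0001 0=0000 9=1001 5=0101 e=1110 c=1100.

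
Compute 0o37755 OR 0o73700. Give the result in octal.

0o77755

OR each oct digit independently (no carries):
  3|7=7, 7|3=7, 7|7=7, 5|0=5, 5|0=5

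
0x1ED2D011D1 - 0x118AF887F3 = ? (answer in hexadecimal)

0xD47D789DE

Subtract column by column in base 16:
  1-3 → E (borrow)
  D-F-1 → D (borrow)
  1-7-1 → 9 (borrow)
  1-8-1 → 8 (borrow)
  0-8-1 → 7 (borrow)
  D-F-1 → D (borrow)
  2-A-1 → 7 (borrow)
  D-8-1 → 4
  E-1 → D
  1-1 → 0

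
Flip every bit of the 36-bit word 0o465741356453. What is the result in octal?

Each oct digit d becomes 7−d:
  4→3, 6→1, 5→2, 7→0, 4→3, 1→6, 3→4, 5→2, 6→1, 4→3, 5→2, 3→4

0o312036421324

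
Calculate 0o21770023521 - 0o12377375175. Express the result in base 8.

0o7370426324

Subtract column by column in base 8:
  1-5 → 4 (borrow)
  2-7-1 → 2 (borrow)
  5-1-1 → 3
  3-5 → 6 (borrow)
  2-7-1 → 2 (borrow)
  0-3-1 → 4 (borrow)
  0-7-1 → 0 (borrow)
  7-7-1 → 7 (borrow)
  7-3-1 → 3
  1-2 → 7 (borrow)
  2-1-1 → 0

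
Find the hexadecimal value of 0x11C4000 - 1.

The trailing 3 digits are 0, so subtracting 1 borrows through: they become F and the next digit up decrements.

0x11C3FFF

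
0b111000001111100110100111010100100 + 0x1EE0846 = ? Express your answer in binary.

0x1EE0846 = 0b1111011100000100001000110 in binary.
Add column by column in base 2, right to left:
  0+0 = 0
  0+1 = 1
  1+1 = 0 carry 1
  0+0+1 = 1
  0+0 = 0
  1+0 = 1
  0+1 = 1
  1+0 = 1
  0+0 = 0
  1+0 = 1
  1+0 = 1
  1+1 = 0 carry 1
  0+0+1 = 1
  0+0 = 0
  1+0 = 1
  0+0 = 0
  1+0 = 1
  1+1 = 0 carry 1
  0+1+1 = 0 carry 1
  0+1+1 = 0 carry 1
  1+0+1 = 0 carry 1
  1+1+1 = 1 carry 1
  1+1+1 = 1 carry 1
  1+1+1 = 1 carry 1
  1+1+1 = 1 carry 1
  0+0+1 = 1
  0+0 = 0
  0+0 = 0
  0+0 = 0
  0+0 = 0
  1+0 = 1
  1+0 = 1
  1+0 = 1

0b111000011111000010101011011101010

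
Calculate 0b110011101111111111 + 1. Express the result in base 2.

The trailing 10 digits are 1 (max in base 2), so adding 1 cascades: they roll to 0 and the next digit up increments.

0b110011110000000000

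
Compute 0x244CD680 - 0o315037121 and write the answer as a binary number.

0b100001000110001001100000101111

0x244CD680 = 0b100100010011001101011010000000 in binary.
0o315037121 = 0b11001101000011111001010001 in binary.
Subtract column by column in base 2:
  0-1 → 1 (borrow)
  0-0-1 → 1 (borrow)
  0-0-1 → 1 (borrow)
  0-0-1 → 1 (borrow)
  0-1-1 → 0 (borrow)
  0-0-1 → 1 (borrow)
  0-1-1 → 0 (borrow)
  1-0-1 → 0
  0-0 → 0
  1-1 → 0
  1-1 → 0
  0-1 → 1 (borrow)
  1-1-1 → 1 (borrow)
  0-1-1 → 0 (borrow)
  1-0-1 → 0
  1-0 → 1
  0-0 → 0
  0-0 → 0
  1-1 → 0
  1-0 → 1
  0-1 → 1 (borrow)
  0-1-1 → 0 (borrow)
  1-0-1 → 0
  0-0 → 0
  0-1 → 1 (borrow)
  0-1-1 → 0 (borrow)
  1-0-1 → 0
  0-0 → 0
  0-0 → 0
  1-0 → 1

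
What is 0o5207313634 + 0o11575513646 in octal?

0o17005027502

Add column by column in base 8, right to left:
  4+6 = 2 carry 1
  3+4+1 = 0 carry 1
  6+6+1 = 5 carry 1
  3+3+1 = 7
  1+1 = 2
  3+5 = 0 carry 1
  7+5+1 = 5 carry 1
  0+7+1 = 0 carry 1
  2+5+1 = 0 carry 1
  5+1+1 = 7
  0+1 = 1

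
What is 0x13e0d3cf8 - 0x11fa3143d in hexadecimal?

Subtract column by column in base 16:
  8-d → b (borrow)
  f-3-1 → b
  c-4 → 8
  3-1 → 2
  d-3 → a
  0-a → 6 (borrow)
  e-f-1 → e (borrow)
  3-1-1 → 1
  1-1 → 0

0x1e6a28bb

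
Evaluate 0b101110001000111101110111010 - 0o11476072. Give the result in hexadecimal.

0x59dff80

0b101110001000111101110111010 = 0x5c47bba in hexadecimal.
0o11476072 = 0x267c3a in hexadecimal.
Subtract column by column in base 16:
  a-a → 0
  b-3 → 8
  b-c → f (borrow)
  7-7-1 → f (borrow)
  4-6-1 → d (borrow)
  c-2-1 → 9
  5-0 → 5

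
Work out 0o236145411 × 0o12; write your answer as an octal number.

Multiply each base-8 digit by 10, carrying:
  1×10 = 10 → write 2 carry 1
  1×10+1 = 11 → write 3 carry 1
  4×10+1 = 41 → write 1 carry 5
  5×10+5 = 55 → write 7 carry 6
  4×10+6 = 46 → write 6 carry 5
  1×10+5 = 15 → write 7 carry 1
  6×10+1 = 61 → write 5 carry 7
  3×10+7 = 37 → write 5 carry 4
  2×10+4 = 24 → write 0 carry 3
  remaining carry: 3

0o3055767132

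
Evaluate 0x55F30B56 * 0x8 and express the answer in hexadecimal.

0x2AF985AB0

Multiply each base-16 digit by 8, carrying:
  6×8 = 48 → write 0 carry 3
  5×8+3 = 43 → write B carry 2
  B×8+2 = 90 → write A carry 5
  0×8+5 = 5 → write 5
  3×8 = 24 → write 8 carry 1
  F×8+1 = 121 → write 9 carry 7
  5×8+7 = 47 → write F carry 2
  5×8+2 = 42 → write A carry 2
  remaining carry: 2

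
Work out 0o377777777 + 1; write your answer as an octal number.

The trailing 8 digits are 7 (max in base 8), so adding 1 cascades: they roll to 0 and the next digit up increments.

0o400000000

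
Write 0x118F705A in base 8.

0o2143670132

Expand each hex digit to 4 bits: 1=0001 1=0001 8=1000 F=1111 7=0111 0=0000 5=0101 A=1010.
Group the bits in threes: 010 001 100 011 110 111 000 001 011 010 → 2143670132.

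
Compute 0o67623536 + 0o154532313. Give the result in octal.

0o244356051

Add column by column in base 8, right to left:
  6+3 = 1 carry 1
  3+1+1 = 5
  5+3 = 0 carry 1
  3+2+1 = 6
  2+3 = 5
  6+5 = 3 carry 1
  7+4+1 = 4 carry 1
  6+5+1 = 4 carry 1
  0+1+1 = 2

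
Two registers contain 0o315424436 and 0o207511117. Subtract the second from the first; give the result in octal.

0o105713317

Subtract column by column in base 8:
  6-7 → 7 (borrow)
  3-1-1 → 1
  4-1 → 3
  4-1 → 3
  2-1 → 1
  4-5 → 7 (borrow)
  5-7-1 → 5 (borrow)
  1-0-1 → 0
  3-2 → 1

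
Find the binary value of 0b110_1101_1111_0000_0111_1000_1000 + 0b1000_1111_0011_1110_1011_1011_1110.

0b1111110100101111001101000110

Add column by column in base 2, right to left:
  0+0 = 0
  0+1 = 1
  0+1 = 1
  1+1 = 0 carry 1
  0+1+1 = 0 carry 1
  0+1+1 = 0 carry 1
  0+0+1 = 1
  1+1 = 0 carry 1
  1+1+1 = 1 carry 1
  1+1+1 = 1 carry 1
  1+0+1 = 0 carry 1
  0+1+1 = 0 carry 1
  0+0+1 = 1
  0+1 = 1
  0+1 = 1
  0+1 = 1
  1+1 = 0 carry 1
  1+1+1 = 1 carry 1
  1+0+1 = 0 carry 1
  1+0+1 = 0 carry 1
  1+1+1 = 1 carry 1
  0+1+1 = 0 carry 1
  1+1+1 = 1 carry 1
  1+1+1 = 1 carry 1
  0+0+1 = 1
  1+0 = 1
  1+0 = 1
  0+1 = 1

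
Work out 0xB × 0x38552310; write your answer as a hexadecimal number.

Multiply each base-16 digit by 11, carrying:
  0×11 = 0 → write 0
  1×11 = 11 → write B
  3×11 = 33 → write 1 carry 2
  2×11+2 = 24 → write 8 carry 1
  5×11+1 = 56 → write 8 carry 3
  5×11+3 = 58 → write A carry 3
  8×11+3 = 91 → write B carry 5
  3×11+5 = 38 → write 6 carry 2
  remaining carry: 2

0x26BA881B0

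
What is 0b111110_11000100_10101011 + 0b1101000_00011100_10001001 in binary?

Add column by column in base 2, right to left:
  1+1 = 0 carry 1
  1+0+1 = 0 carry 1
  0+0+1 = 1
  1+1 = 0 carry 1
  0+0+1 = 1
  1+0 = 1
  0+0 = 0
  1+1 = 0 carry 1
  0+0+1 = 1
  0+0 = 0
  1+1 = 0 carry 1
  0+1+1 = 0 carry 1
  0+1+1 = 0 carry 1
  0+0+1 = 1
  1+0 = 1
  1+0 = 1
  0+0 = 0
  1+0 = 1
  1+0 = 1
  1+1 = 0 carry 1
  1+0+1 = 0 carry 1
  1+1+1 = 1 carry 1
  0+1+1 = 0 carry 1
  final carry 1

0b101001101110000100110100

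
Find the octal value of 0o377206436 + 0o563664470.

0o1163073126

Add column by column in base 8, right to left:
  6+0 = 6
  3+7 = 2 carry 1
  4+4+1 = 1 carry 1
  6+4+1 = 3 carry 1
  0+6+1 = 7
  2+6 = 0 carry 1
  7+3+1 = 3 carry 1
  7+6+1 = 6 carry 1
  3+5+1 = 1 carry 1
  final carry 1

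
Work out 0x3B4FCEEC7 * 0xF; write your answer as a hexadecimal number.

0x379AD1FDA9

Multiply each base-16 digit by 15, carrying:
  7×15 = 105 → write 9 carry 6
  C×15+6 = 186 → write A carry 11
  E×15+11 = 221 → write D carry 13
  E×15+13 = 223 → write F carry 13
  C×15+13 = 193 → write 1 carry 12
  F×15+12 = 237 → write D carry 14
  4×15+14 = 74 → write A carry 4
  B×15+4 = 169 → write 9 carry 10
  3×15+10 = 55 → write 7 carry 3
  remaining carry: 3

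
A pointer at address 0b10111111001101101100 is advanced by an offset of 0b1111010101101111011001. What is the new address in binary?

0b10010010100111101000101

Add column by column in base 2, right to left:
  0+1 = 1
  0+0 = 0
  1+0 = 1
  1+1 = 0 carry 1
  0+1+1 = 0 carry 1
  1+0+1 = 0 carry 1
  1+1+1 = 1 carry 1
  0+1+1 = 0 carry 1
  1+1+1 = 1 carry 1
  1+1+1 = 1 carry 1
  0+0+1 = 1
  0+1 = 1
  1+1 = 0 carry 1
  1+0+1 = 0 carry 1
  1+1+1 = 1 carry 1
  1+0+1 = 0 carry 1
  1+1+1 = 1 carry 1
  1+0+1 = 0 carry 1
  0+1+1 = 0 carry 1
  1+1+1 = 1 carry 1
  0+1+1 = 0 carry 1
  0+1+1 = 0 carry 1
  final carry 1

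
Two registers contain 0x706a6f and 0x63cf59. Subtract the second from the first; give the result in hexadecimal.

Subtract column by column in base 16:
  f-9 → 6
  6-5 → 1
  a-f → b (borrow)
  6-c-1 → 9 (borrow)
  0-3-1 → c (borrow)
  7-6-1 → 0

0xc9b16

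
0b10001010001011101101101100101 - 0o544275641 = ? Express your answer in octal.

0b10001010001011101101101100101 = 0o2121355545 in octal.
Subtract column by column in base 8:
  5-1 → 4
  4-4 → 0
  5-6 → 7 (borrow)
  5-5-1 → 7 (borrow)
  5-7-1 → 5 (borrow)
  3-2-1 → 0
  1-4 → 5 (borrow)
  2-4-1 → 5 (borrow)
  1-5-1 → 3 (borrow)
  2-0-1 → 1

0o1355057704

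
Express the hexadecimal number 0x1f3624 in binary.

Expand each hex digit to 4 bits: 1=0001 f=1111 3=0011 6=0110 2=0010 4=0100.

0b111110011011000100100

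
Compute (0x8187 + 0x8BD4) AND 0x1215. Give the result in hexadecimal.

Add column by column in base 16, right to left:
  7+4 = B
  8+D = 5 carry 1
  1+B+1 = D
  8+8 = 0 carry 1
  final carry 1
Sum = 0x10D5B; now AND with 0x1215:
  1&0=0, 0&1=0, D&2=0, 5&1=1, B&5=1

0x11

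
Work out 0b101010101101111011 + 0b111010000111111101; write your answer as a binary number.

Add column by column in base 2, right to left:
  1+1 = 0 carry 1
  1+0+1 = 0 carry 1
  0+1+1 = 0 carry 1
  1+1+1 = 1 carry 1
  1+1+1 = 1 carry 1
  1+1+1 = 1 carry 1
  1+1+1 = 1 carry 1
  0+1+1 = 0 carry 1
  1+1+1 = 1 carry 1
  1+0+1 = 0 carry 1
  0+0+1 = 1
  1+0 = 1
  0+0 = 0
  1+1 = 0 carry 1
  0+0+1 = 1
  1+1 = 0 carry 1
  0+1+1 = 0 carry 1
  1+1+1 = 1 carry 1
  final carry 1

0b1100100110101111000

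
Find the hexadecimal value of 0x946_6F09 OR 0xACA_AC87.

0xBCEEF8F

OR each hex digit independently (no carries):
  9|A=B, 4|C=C, 6|A=E, 6|A=E, F|C=F, 0|8=8, 9|7=F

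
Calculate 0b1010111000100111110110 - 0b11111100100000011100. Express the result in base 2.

Subtract column by column in base 2:
  0-0 → 0
  1-0 → 1
  1-1 → 0
  0-1 → 1 (borrow)
  1-1-1 → 1 (borrow)
  1-0-1 → 0
  1-0 → 1
  1-0 → 1
  1-0 → 1
  0-0 → 0
  0-0 → 0
  1-1 → 0
  0-0 → 0
  0-0 → 0
  0-1 → 1 (borrow)
  1-1-1 → 1 (borrow)
  1-1-1 → 1 (borrow)
  1-1-1 → 1 (borrow)
  0-1-1 → 0 (borrow)
  1-1-1 → 1 (borrow)
  0-0-1 → 1 (borrow)
  1-0-1 → 0

0b110111100000111011010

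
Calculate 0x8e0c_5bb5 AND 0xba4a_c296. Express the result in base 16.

AND each hex digit independently (no carries):
  8&b=8, e&a=a, 0&4=0, c&a=8, 5&c=4, b&2=2, b&9=9, 5&6=4

0x8a084294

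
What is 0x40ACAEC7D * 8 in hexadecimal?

0x20565763E8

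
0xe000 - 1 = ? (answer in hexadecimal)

0xdfff

The trailing 3 digits are 0, so subtracting 1 borrows through: they become F and the next digit up decrements.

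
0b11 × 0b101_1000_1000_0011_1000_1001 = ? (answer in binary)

0b1000010011000101010011011

Multiply each base-2 digit by 3, carrying:
  1×3 = 3 → write 1 carry 1
  0×3+1 = 1 → write 1
  0×3 = 0 → write 0
  1×3 = 3 → write 1 carry 1
  0×3+1 = 1 → write 1
  0×3 = 0 → write 0
  0×3 = 0 → write 0
  1×3 = 3 → write 1 carry 1
  1×3+1 = 4 → write 0 carry 2
  1×3+2 = 5 → write 1 carry 2
  0×3+2 = 2 → write 0 carry 1
  0×3+1 = 1 → write 1
  0×3 = 0 → write 0
  0×3 = 0 → write 0
  0×3 = 0 → write 0
  1×3 = 3 → write 1 carry 1
  0×3+1 = 1 → write 1
  0×3 = 0 → write 0
  0×3 = 0 → write 0
  1×3 = 3 → write 1 carry 1
  1×3+1 = 4 → write 0 carry 2
  0×3+2 = 2 → write 0 carry 1
  1×3+1 = 4 → write 0 carry 2
  remaining carry: 10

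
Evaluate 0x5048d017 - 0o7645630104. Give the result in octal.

0o2154317723

0x5048d017 = 0o12022150027 in octal.
Subtract column by column in base 8:
  7-4 → 3
  2-0 → 2
  0-1 → 7 (borrow)
  0-0-1 → 7 (borrow)
  5-3-1 → 1
  1-6 → 3 (borrow)
  2-5-1 → 4 (borrow)
  2-4-1 → 5 (borrow)
  0-6-1 → 1 (borrow)
  2-7-1 → 2 (borrow)
  1-0-1 → 0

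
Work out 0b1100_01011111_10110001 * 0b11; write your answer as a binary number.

Multiply each base-2 digit by 3, carrying:
  1×3 = 3 → write 1 carry 1
  0×3+1 = 1 → write 1
  0×3 = 0 → write 0
  0×3 = 0 → write 0
  1×3 = 3 → write 1 carry 1
  1×3+1 = 4 → write 0 carry 2
  0×3+2 = 2 → write 0 carry 1
  1×3+1 = 4 → write 0 carry 2
  1×3+2 = 5 → write 1 carry 2
  1×3+2 = 5 → write 1 carry 2
  1×3+2 = 5 → write 1 carry 2
  1×3+2 = 5 → write 1 carry 2
  1×3+2 = 5 → write 1 carry 2
  0×3+2 = 2 → write 0 carry 1
  1×3+1 = 4 → write 0 carry 2
  0×3+2 = 2 → write 0 carry 1
  0×3+1 = 1 → write 1
  0×3 = 0 → write 0
  1×3 = 3 → write 1 carry 1
  1×3+1 = 4 → write 0 carry 2
  remaining carry: 10

0b1001010001111100010011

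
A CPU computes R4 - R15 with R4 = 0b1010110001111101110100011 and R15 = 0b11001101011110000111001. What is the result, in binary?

0b111100100011111101101010

Subtract column by column in base 2:
  1-1 → 0
  1-0 → 1
  0-0 → 0
  0-1 → 1 (borrow)
  0-1-1 → 0 (borrow)
  1-1-1 → 1 (borrow)
  0-0-1 → 1 (borrow)
  1-0-1 → 0
  1-0 → 1
  1-0 → 1
  0-1 → 1 (borrow)
  1-1-1 → 1 (borrow)
  1-1-1 → 1 (borrow)
  1-1-1 → 1 (borrow)
  1-0-1 → 0
  1-1 → 0
  0-0 → 0
  0-1 → 1 (borrow)
  0-1-1 → 0 (borrow)
  1-0-1 → 0
  1-0 → 1
  0-1 → 1 (borrow)
  1-1-1 → 1 (borrow)
  0-0-1 → 1 (borrow)
  1-0-1 → 0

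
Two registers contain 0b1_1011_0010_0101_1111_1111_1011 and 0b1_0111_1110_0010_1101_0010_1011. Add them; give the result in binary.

0b11001100001000110100100110

Add column by column in base 2, right to left:
  1+1 = 0 carry 1
  1+1+1 = 1 carry 1
  0+0+1 = 1
  1+1 = 0 carry 1
  1+0+1 = 0 carry 1
  1+1+1 = 1 carry 1
  1+0+1 = 0 carry 1
  1+0+1 = 0 carry 1
  1+1+1 = 1 carry 1
  1+0+1 = 0 carry 1
  1+1+1 = 1 carry 1
  1+1+1 = 1 carry 1
  1+0+1 = 0 carry 1
  0+1+1 = 0 carry 1
  1+0+1 = 0 carry 1
  0+0+1 = 1
  0+0 = 0
  1+1 = 0 carry 1
  0+1+1 = 0 carry 1
  0+1+1 = 0 carry 1
  1+1+1 = 1 carry 1
  1+1+1 = 1 carry 1
  0+1+1 = 0 carry 1
  1+0+1 = 0 carry 1
  1+1+1 = 1 carry 1
  final carry 1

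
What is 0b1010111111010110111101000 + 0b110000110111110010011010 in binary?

Add column by column in base 2, right to left:
  0+0 = 0
  0+1 = 1
  0+0 = 0
  1+1 = 0 carry 1
  0+1+1 = 0 carry 1
  1+0+1 = 0 carry 1
  1+0+1 = 0 carry 1
  1+1+1 = 1 carry 1
  1+0+1 = 0 carry 1
  0+0+1 = 1
  1+1 = 0 carry 1
  1+1+1 = 1 carry 1
  0+1+1 = 0 carry 1
  1+1+1 = 1 carry 1
  0+1+1 = 0 carry 1
  1+0+1 = 0 carry 1
  1+1+1 = 1 carry 1
  1+1+1 = 1 carry 1
  1+0+1 = 0 carry 1
  1+0+1 = 0 carry 1
  1+0+1 = 0 carry 1
  0+0+1 = 1
  1+1 = 0 carry 1
  0+1+1 = 0 carry 1
  1+0+1 = 0 carry 1
  final carry 1

0b10001000110010101010000010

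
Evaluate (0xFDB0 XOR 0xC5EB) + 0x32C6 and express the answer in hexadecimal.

0x6B21

First 0xFDB0 XOR 0xC5EB = 0x385B.
Add column by column in base 16, right to left:
  B+6 = 1 carry 1
  5+C+1 = 2 carry 1
  8+2+1 = B
  3+3 = 6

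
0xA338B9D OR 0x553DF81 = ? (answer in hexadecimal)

0xF73DF9D

OR each hex digit independently (no carries):
  A|5=F, 3|5=7, 3|3=3, 8|D=D, B|F=F, 9|8=9, D|1=D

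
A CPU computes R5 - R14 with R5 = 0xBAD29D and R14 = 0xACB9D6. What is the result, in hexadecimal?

0xE18C7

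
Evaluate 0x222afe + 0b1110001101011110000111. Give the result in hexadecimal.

0x5b0285

0b1110001101011110000111 = 0x38d787 in hexadecimal.
Add column by column in base 16, right to left:
  e+7 = 5 carry 1
  f+8+1 = 8 carry 1
  a+7+1 = 2 carry 1
  2+d+1 = 0 carry 1
  2+8+1 = b
  2+3 = 5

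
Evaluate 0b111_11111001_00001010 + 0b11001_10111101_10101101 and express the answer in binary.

Add column by column in base 2, right to left:
  0+1 = 1
  1+0 = 1
  0+1 = 1
  1+1 = 0 carry 1
  0+0+1 = 1
  0+1 = 1
  0+0 = 0
  0+1 = 1
  1+1 = 0 carry 1
  0+0+1 = 1
  0+1 = 1
  1+1 = 0 carry 1
  1+1+1 = 1 carry 1
  1+1+1 = 1 carry 1
  1+0+1 = 0 carry 1
  1+1+1 = 1 carry 1
  1+1+1 = 1 carry 1
  1+0+1 = 0 carry 1
  1+0+1 = 0 carry 1
  0+1+1 = 0 carry 1
  0+1+1 = 0 carry 1
  final carry 1

0b1000011011011010110111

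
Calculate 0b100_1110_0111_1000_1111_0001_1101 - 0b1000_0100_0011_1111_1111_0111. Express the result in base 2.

Subtract column by column in base 2:
  1-1 → 0
  0-1 → 1 (borrow)
  1-1-1 → 1 (borrow)
  1-0-1 → 0
  1-1 → 0
  0-1 → 1 (borrow)
  0-1-1 → 0 (borrow)
  0-1-1 → 0 (borrow)
  1-1-1 → 1 (borrow)
  1-1-1 → 1 (borrow)
  1-1-1 → 1 (borrow)
  1-1-1 → 1 (borrow)
  0-1-1 → 0 (borrow)
  0-1-1 → 0 (borrow)
  0-0-1 → 1 (borrow)
  1-0-1 → 0
  1-0 → 1
  1-0 → 1
  1-1 → 0
  0-0 → 0
  0-0 → 0
  1-0 → 1
  1-0 → 1
  1-1 → 0
  0-0 → 0
  0-0 → 0
  1-0 → 1

0b100011000110100111100100110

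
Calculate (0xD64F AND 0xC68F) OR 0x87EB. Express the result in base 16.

0xD64F AND 0xC68F = 0xC60F.
Then OR with 0x87EB.

0xC7EF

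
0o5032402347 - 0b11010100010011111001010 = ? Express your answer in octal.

0o4777756435

0b11010100010011111001010 = 0o32423712 in octal.
Subtract column by column in base 8:
  7-2 → 5
  4-1 → 3
  3-7 → 4 (borrow)
  2-3-1 → 6 (borrow)
  0-2-1 → 5 (borrow)
  4-4-1 → 7 (borrow)
  2-2-1 → 7 (borrow)
  3-3-1 → 7 (borrow)
  0-0-1 → 7 (borrow)
  5-0-1 → 4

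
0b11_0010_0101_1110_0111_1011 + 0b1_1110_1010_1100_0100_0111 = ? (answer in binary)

Add column by column in base 2, right to left:
  1+1 = 0 carry 1
  1+1+1 = 1 carry 1
  0+1+1 = 0 carry 1
  1+0+1 = 0 carry 1
  1+0+1 = 0 carry 1
  1+0+1 = 0 carry 1
  1+1+1 = 1 carry 1
  0+0+1 = 1
  0+0 = 0
  1+0 = 1
  1+1 = 0 carry 1
  1+1+1 = 1 carry 1
  1+0+1 = 0 carry 1
  0+1+1 = 0 carry 1
  1+0+1 = 0 carry 1
  0+1+1 = 0 carry 1
  0+0+1 = 1
  1+1 = 0 carry 1
  0+1+1 = 0 carry 1
  0+1+1 = 0 carry 1
  1+1+1 = 1 carry 1
  1+0+1 = 0 carry 1
  final carry 1

0b10100010000101011000010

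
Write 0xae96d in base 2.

0b10101110100101101101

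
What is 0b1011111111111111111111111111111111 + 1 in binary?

The trailing 32 digits are 1 (max in base 2), so adding 1 cascades: they roll to 0 and the next digit up increments.

0b1100000000000000000000000000000000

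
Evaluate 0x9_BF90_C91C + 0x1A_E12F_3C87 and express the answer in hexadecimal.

0x24A0C005A3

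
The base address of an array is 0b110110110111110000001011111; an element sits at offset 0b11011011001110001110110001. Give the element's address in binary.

0b1010010010001100010000010000

Add column by column in base 2, right to left:
  1+1 = 0 carry 1
  1+0+1 = 0 carry 1
  1+0+1 = 0 carry 1
  1+0+1 = 0 carry 1
  1+1+1 = 1 carry 1
  0+1+1 = 0 carry 1
  1+0+1 = 0 carry 1
  0+1+1 = 0 carry 1
  0+1+1 = 0 carry 1
  0+1+1 = 0 carry 1
  0+0+1 = 1
  0+0 = 0
  0+0 = 0
  1+1 = 0 carry 1
  1+1+1 = 1 carry 1
  1+1+1 = 1 carry 1
  1+0+1 = 0 carry 1
  1+0+1 = 0 carry 1
  0+1+1 = 0 carry 1
  1+1+1 = 1 carry 1
  1+0+1 = 0 carry 1
  0+1+1 = 0 carry 1
  1+1+1 = 1 carry 1
  1+0+1 = 0 carry 1
  0+1+1 = 0 carry 1
  1+1+1 = 1 carry 1
  1+0+1 = 0 carry 1
  final carry 1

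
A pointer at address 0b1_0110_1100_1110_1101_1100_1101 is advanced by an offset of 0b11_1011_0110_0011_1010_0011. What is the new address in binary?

0b1101010000101000101110000

Add column by column in base 2, right to left:
  1+1 = 0 carry 1
  0+1+1 = 0 carry 1
  1+0+1 = 0 carry 1
  1+0+1 = 0 carry 1
  0+0+1 = 1
  0+1 = 1
  1+0 = 1
  1+1 = 0 carry 1
  1+1+1 = 1 carry 1
  0+1+1 = 0 carry 1
  1+0+1 = 0 carry 1
  1+0+1 = 0 carry 1
  0+0+1 = 1
  1+1 = 0 carry 1
  1+1+1 = 1 carry 1
  1+0+1 = 0 carry 1
  0+1+1 = 0 carry 1
  0+1+1 = 0 carry 1
  1+0+1 = 0 carry 1
  1+1+1 = 1 carry 1
  0+1+1 = 0 carry 1
  1+1+1 = 1 carry 1
  1+0+1 = 0 carry 1
  0+0+1 = 1
  1+0 = 1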